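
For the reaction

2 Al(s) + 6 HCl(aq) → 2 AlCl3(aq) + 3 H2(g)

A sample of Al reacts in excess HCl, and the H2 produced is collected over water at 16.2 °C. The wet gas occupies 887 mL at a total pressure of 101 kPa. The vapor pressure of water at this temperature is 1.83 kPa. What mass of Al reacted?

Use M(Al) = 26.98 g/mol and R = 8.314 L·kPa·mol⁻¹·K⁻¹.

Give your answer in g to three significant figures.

P(H2) = 101 − 1.83 = 99.17 kPa
n(H2) = PV/RT = (99.17 × 0.8870) / (8.314 × 289.35) = 0.03657 mol
n(Al) = (2/3) × 0.03657 = 0.02438 mol
m(Al) = 0.02438 × 26.98 = 0.6578 g

0.658 g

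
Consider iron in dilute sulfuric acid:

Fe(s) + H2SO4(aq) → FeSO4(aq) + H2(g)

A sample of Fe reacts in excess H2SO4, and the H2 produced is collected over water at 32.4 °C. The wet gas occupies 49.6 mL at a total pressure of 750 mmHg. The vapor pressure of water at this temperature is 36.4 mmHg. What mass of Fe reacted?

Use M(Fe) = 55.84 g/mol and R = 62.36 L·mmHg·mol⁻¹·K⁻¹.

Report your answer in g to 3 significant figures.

P(H2) = 750 − 36.4 = 713.6 mmHg
n(H2) = PV/RT = (713.6 × 0.04960) / (62.36 × 305.55) = 0.001858 mol
n(Fe) = (1/1) × 0.001858 = 0.001858 mol
m(Fe) = 0.001858 × 55.84 = 0.1038 g

0.104 g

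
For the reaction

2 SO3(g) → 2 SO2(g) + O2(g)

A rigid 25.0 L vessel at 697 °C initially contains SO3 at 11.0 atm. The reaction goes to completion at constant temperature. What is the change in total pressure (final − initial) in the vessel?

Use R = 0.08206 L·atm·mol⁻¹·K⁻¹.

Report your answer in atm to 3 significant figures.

Since T and V are fixed, P_final/P_initial = n_final/n_initial = 3/2.
P_final = (3/2) × 11.0 = 16.50 atm; ΔP = 16.50 − 11.0 = 5.500 atm

5.50 atm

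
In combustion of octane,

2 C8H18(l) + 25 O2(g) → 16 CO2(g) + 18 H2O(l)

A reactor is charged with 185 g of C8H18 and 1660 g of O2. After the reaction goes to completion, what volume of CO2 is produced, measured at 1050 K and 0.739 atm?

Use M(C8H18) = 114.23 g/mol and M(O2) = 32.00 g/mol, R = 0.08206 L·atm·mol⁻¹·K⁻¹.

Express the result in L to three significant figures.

1510 L

n(C8H18) = 185 / 114.23 = 1.620 mol
n(O2) = 1660 / 32.00 = 51.88 mol
For 1.620 mol C8H18, stoichiometry requires (25/2) × 1.620 = 20.25 mol O2; 51.88 mol is available, so C8H18 is limiting.
n(CO2) = (16/2) × 1.620 = 12.96 mol
V(CO2) = nRT/P = 12.96 × 0.08206 × 1050 / 0.739 = 1511 L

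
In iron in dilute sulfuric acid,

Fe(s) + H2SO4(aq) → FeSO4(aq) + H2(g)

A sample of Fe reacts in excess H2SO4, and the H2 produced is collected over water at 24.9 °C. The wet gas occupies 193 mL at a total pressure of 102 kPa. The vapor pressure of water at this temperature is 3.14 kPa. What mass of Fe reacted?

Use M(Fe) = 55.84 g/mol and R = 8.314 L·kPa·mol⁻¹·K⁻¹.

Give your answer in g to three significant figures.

0.430 g

P(H2) = 102 − 3.14 = 98.86 kPa
n(H2) = PV/RT = (98.86 × 0.1930) / (8.314 × 298.05) = 0.007700 mol
n(Fe) = (1/1) × 0.007700 = 0.007700 mol
m(Fe) = 0.007700 × 55.84 = 0.4300 g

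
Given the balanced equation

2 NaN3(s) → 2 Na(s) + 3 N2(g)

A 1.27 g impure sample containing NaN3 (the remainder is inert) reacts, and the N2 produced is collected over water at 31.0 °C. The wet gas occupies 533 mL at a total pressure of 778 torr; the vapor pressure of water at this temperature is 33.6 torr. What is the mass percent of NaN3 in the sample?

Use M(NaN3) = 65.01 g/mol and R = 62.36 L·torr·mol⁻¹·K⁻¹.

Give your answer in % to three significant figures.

71.4 %

P(N2) = 778 − 33.6 = 744.4 torr
n(N2) = PV/RT = (744.4 × 0.5330) / (62.36 × 304.15) = 0.02092 mol
n(NaN3) = (2/3) × 0.02092 = 0.01395 mol
m(NaN3) = 0.01395 × 65.01 = 0.9069 g
%NaN3 = 0.9069 / 1.27 × 100 = 71.41%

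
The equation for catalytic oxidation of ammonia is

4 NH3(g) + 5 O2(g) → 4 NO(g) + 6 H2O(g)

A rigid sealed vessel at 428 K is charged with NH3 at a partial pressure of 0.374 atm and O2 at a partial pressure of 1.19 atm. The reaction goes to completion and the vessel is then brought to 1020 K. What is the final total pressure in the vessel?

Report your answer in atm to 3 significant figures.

Because the vessel is rigid and T is held at 428 K, work the stoichiometry in partial pressures (P_i = n_iRT/V).
P(O2) required for 0.374 atm of NH3 = (5/4) × 0.374 = 0.4675 atm; available 1.19 atm, so NH3 is limiting.
P(O2) remaining = 1.19 − (5/4) × 0.374 = 0.7225 atm
P(gaseous products) = (4+6)/4 × 0.374 = 0.9350 atm
P_total at 428 K = 0.7225 + 0.9350 = 1.658 atm
Scaling to 1020 K: P = 1.658 × 1020/428 = 3.951 atm

3.95 atm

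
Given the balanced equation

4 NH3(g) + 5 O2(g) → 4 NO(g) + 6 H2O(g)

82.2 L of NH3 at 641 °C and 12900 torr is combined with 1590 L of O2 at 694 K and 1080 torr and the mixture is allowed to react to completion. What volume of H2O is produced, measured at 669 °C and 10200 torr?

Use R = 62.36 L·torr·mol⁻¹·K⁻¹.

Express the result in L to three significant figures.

161 L

n(NH3) = PV/RT = (12900 × 82.2) / (62.36 × 914.15) = 18.60 mol
n(O2) = PV/RT = (1080 × 1590) / (62.36 × 694) = 39.68 mol
For 18.60 mol NH3, stoichiometry requires (5/4) × 18.60 = 23.25 mol O2; 39.68 mol is available, so NH3 is limiting.
n(H2O) = (6/4) × 18.60 = 27.90 mol
V(H2O) = nRT/P = 27.90 × 62.36 × 942.15 / 10200 = 160.7 L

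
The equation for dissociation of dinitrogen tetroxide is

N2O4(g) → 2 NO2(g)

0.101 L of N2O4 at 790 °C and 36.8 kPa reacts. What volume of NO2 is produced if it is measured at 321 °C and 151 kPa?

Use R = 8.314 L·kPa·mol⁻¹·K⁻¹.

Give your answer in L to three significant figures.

0.0275 L

n(N2O4) = PV/RT = (36.8 × 0.101) / (8.314 × 1063.15) = 0.0004205 mol
n(NO2) = (2/1) × 0.0004205 = 0.0008410 mol
V = nRT/P = 0.0008410 × 8.314 × 594.15 / 151 = 0.02751 L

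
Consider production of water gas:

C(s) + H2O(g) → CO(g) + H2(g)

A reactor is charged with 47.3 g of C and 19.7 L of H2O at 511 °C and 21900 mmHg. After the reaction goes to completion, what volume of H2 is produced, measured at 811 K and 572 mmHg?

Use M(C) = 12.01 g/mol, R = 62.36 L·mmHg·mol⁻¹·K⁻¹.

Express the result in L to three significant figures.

348 L

n(C) = 47.3 / 12.01 = 3.938 mol
n(H2O) = PV/RT = (21900 × 19.7) / (62.36 × 784.15) = 8.823 mol
For 3.938 mol C, stoichiometry requires (1/1) × 3.938 = 3.938 mol H2O; 8.823 mol is available, so C is limiting.
n(H2) = (1/1) × 3.938 = 3.938 mol
V(H2) = nRT/P = 3.938 × 62.36 × 811 / 572 = 348.2 L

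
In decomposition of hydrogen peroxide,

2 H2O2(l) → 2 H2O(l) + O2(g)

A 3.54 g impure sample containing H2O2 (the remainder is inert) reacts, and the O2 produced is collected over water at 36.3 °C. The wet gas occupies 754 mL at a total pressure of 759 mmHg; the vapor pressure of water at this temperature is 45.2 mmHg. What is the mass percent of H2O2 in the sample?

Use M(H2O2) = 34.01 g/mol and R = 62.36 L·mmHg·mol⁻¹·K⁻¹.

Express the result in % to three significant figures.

P(O2) = 759 − 45.2 = 713.8 mmHg
n(O2) = PV/RT = (713.8 × 0.7540) / (62.36 × 309.45) = 0.02789 mol
n(H2O2) = (2/1) × 0.02789 = 0.05578 mol
m(H2O2) = 0.05578 × 34.01 = 1.897 g
%H2O2 = 1.897 / 3.54 × 100 = 53.59%

53.6 %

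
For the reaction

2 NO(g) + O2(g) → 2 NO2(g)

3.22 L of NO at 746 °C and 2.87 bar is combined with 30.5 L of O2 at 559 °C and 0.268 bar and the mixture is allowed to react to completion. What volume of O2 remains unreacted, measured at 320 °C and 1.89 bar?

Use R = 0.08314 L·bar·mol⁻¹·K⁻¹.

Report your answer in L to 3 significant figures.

1.66 L

n(NO) = PV/RT = (2.87 × 3.22) / (0.08314 × 1019.15) = 0.1091 mol
n(O2) = PV/RT = (0.268 × 30.5) / (0.08314 × 832.15) = 0.1181 mol
For 0.1091 mol NO, stoichiometry requires (1/2) × 0.1091 = 0.05455 mol O2; 0.1181 mol is available, so NO is limiting.
n(O2) consumed = (1/2) × 0.1091 = 0.05455 mol; remaining = 0.1181 − 0.05455 = 0.06355 mol
V(O2) = nRT/P = 0.06355 × 0.08314 × 593.15 / 1.89 = 1.658 L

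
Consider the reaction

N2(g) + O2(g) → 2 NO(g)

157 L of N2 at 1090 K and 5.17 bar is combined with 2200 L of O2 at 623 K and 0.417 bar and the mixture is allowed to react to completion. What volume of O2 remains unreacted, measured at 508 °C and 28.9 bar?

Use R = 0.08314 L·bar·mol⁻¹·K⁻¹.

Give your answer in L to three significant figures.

n(N2) = PV/RT = (5.17 × 157) / (0.08314 × 1090) = 8.957 mol
n(O2) = PV/RT = (0.417 × 2200) / (0.08314 × 623) = 17.71 mol
For 8.957 mol N2, stoichiometry requires (1/1) × 8.957 = 8.957 mol O2; 17.71 mol is available, so N2 is limiting.
n(O2) consumed = (1/1) × 8.957 = 8.957 mol; remaining = 17.71 − 8.957 = 8.753 mol
V(O2) = nRT/P = 8.753 × 0.08314 × 781.15 / 28.9 = 19.67 L

19.7 L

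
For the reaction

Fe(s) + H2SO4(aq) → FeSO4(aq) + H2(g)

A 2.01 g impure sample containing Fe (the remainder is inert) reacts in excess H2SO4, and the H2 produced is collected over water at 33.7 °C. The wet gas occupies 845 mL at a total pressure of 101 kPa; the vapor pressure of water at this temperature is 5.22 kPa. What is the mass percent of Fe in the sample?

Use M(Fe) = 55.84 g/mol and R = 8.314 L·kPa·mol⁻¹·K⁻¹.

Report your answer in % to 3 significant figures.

P(H2) = 101 − 5.22 = 95.78 kPa
n(H2) = PV/RT = (95.78 × 0.8450) / (8.314 × 306.85) = 0.03172 mol
n(Fe) = (1/1) × 0.03172 = 0.03172 mol
m(Fe) = 0.03172 × 55.84 = 1.771 g
%Fe = 1.771 / 2.01 × 100 = 88.11%

88.1 %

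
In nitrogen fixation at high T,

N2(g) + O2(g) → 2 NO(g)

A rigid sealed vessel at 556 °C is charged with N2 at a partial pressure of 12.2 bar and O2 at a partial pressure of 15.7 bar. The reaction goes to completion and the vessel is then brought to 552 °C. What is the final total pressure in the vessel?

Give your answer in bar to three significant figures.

27.8 bar

At constant V, partial pressures at 556 °C are proportional to moles, so apply stoichiometry directly to pressures.
P(O2) required for 12.2 bar of N2 = (1/1) × 12.2 = 12.20 bar; available 15.7 bar, so N2 is limiting.
P(O2) remaining = 15.7 − (1/1) × 12.2 = 3.500 bar
P(gaseous products) = (2)/1 × 12.2 = 24.40 bar
P_total at 556 °C = 3.500 + 24.40 = 27.90 bar
Scaling to 552 °C: P = 27.90 × 825.15/829.15 = 27.77 bar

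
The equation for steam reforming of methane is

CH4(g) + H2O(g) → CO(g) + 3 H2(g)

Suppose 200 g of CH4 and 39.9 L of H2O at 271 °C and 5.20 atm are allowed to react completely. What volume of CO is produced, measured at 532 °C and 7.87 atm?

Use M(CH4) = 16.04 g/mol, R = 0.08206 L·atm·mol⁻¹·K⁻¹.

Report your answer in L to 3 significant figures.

n(CH4) = 200 / 16.04 = 12.47 mol
n(H2O) = PV/RT = (5.20 × 39.9) / (0.08206 × 544.15) = 4.647 mol
For 12.47 mol CH4, stoichiometry requires (1/1) × 12.47 = 12.47 mol H2O; 4.647 mol is available, so H2O is limiting.
n(CO) = (1/1) × 4.647 = 4.647 mol
V(CO) = nRT/P = 4.647 × 0.08206 × 805.15 / 7.87 = 39.01 L

39.0 L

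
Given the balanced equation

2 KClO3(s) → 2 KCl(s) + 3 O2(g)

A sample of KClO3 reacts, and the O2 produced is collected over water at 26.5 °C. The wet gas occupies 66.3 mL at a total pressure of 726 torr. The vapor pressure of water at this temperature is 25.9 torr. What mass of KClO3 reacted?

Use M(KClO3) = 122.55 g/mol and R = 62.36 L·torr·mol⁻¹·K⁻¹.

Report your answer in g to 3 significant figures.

P(O2) = 726 − 25.9 = 700.1 torr
n(O2) = PV/RT = (700.1 × 0.06630) / (62.36 × 299.65) = 0.002484 mol
n(KClO3) = (2/3) × 0.002484 = 0.001656 mol
m(KClO3) = 0.001656 × 122.55 = 0.2029 g

0.203 g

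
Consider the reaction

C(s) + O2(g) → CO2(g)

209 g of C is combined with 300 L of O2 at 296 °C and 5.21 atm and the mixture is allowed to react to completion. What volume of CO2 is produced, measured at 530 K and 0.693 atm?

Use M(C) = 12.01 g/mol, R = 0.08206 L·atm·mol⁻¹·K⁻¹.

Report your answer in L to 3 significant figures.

1090 L

n(C) = 209 / 12.01 = 17.40 mol
n(O2) = PV/RT = (5.21 × 300) / (0.08206 × 569.15) = 33.47 mol
For 17.40 mol C, stoichiometry requires (1/1) × 17.40 = 17.40 mol O2; 33.47 mol is available, so C is limiting.
n(CO2) = (1/1) × 17.40 = 17.40 mol
V(CO2) = nRT/P = 17.40 × 0.08206 × 530 / 0.693 = 1092 L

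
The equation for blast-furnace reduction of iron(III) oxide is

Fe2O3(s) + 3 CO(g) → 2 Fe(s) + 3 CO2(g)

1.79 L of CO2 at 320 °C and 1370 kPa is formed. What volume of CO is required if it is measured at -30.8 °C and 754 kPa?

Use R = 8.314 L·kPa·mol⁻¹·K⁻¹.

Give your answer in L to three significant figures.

1.33 L

n(CO2) = PV/RT = (1370 × 1.79) / (8.314 × 593.15) = 0.4973 mol
n(CO) = (3/3) × 0.4973 = 0.4973 mol
V = nRT/P = 0.4973 × 8.314 × 242.35 / 754 = 1.329 L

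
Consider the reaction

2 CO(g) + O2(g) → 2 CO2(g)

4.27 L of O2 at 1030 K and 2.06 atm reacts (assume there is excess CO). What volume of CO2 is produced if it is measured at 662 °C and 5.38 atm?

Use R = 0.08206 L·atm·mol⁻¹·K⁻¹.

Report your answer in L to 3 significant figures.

2.97 L

n(O2) = PV/RT = (2.06 × 4.27) / (0.08206 × 1030) = 0.1041 mol
n(CO2) = (2/1) × 0.1041 = 0.2082 mol
V = nRT/P = 0.2082 × 0.08206 × 935.15 / 5.38 = 2.970 L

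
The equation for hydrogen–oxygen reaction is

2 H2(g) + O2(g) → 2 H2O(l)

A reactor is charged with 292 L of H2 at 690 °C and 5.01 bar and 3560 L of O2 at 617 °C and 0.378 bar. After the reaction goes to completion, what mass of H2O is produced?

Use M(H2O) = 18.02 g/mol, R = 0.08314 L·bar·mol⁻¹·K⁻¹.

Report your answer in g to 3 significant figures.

n(H2) = PV/RT = (5.01 × 292) / (0.08314 × 963.15) = 18.27 mol
n(O2) = PV/RT = (0.378 × 3560) / (0.08314 × 890.15) = 18.18 mol
For 18.27 mol H2, stoichiometry requires (1/2) × 18.27 = 9.135 mol O2; 18.18 mol is available, so H2 is limiting.
n(H2O) = (2/2) × 18.27 = 18.27 mol
m(H2O) = 18.27 × 18.02 = 329.2 g

329 g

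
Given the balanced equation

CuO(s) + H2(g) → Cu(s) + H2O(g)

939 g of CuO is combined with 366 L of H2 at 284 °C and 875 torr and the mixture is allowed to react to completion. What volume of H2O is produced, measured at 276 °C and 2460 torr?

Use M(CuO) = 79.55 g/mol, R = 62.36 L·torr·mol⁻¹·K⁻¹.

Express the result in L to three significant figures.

n(CuO) = 939 / 79.55 = 11.80 mol
n(H2) = PV/RT = (875 × 366) / (62.36 × 557.15) = 9.217 mol
For 11.80 mol CuO, stoichiometry requires (1/1) × 11.80 = 11.80 mol H2; 9.217 mol is available, so H2 is limiting.
n(H2O) = (1/1) × 9.217 = 9.217 mol
V(H2O) = nRT/P = 9.217 × 62.36 × 549.15 / 2460 = 128.3 L

128 L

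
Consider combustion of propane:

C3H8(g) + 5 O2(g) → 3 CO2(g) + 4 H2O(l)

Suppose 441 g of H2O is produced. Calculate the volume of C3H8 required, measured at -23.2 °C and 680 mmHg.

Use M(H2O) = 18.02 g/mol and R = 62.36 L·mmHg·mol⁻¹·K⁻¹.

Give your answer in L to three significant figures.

n(H2O) = 441.0 / 18.02 = 24.47 mol
n(C3H8) = (1/4) × 24.47 = 6.117 mol
V = nRT/P = 6.117 × 62.36 × 249.95 / 680 = 140.2 L

140 L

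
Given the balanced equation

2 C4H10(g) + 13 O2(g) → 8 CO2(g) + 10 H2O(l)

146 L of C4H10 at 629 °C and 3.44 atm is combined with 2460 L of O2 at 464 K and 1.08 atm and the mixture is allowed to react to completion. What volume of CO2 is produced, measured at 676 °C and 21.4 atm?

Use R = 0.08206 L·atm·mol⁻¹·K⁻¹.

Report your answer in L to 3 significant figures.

98.8 L

n(C4H10) = PV/RT = (3.44 × 146) / (0.08206 × 902.15) = 6.784 mol
n(O2) = PV/RT = (1.08 × 2460) / (0.08206 × 464) = 69.78 mol
For 6.784 mol C4H10, stoichiometry requires (13/2) × 6.784 = 44.10 mol O2; 69.78 mol is available, so C4H10 is limiting.
n(CO2) = (8/2) × 6.784 = 27.14 mol
V(CO2) = nRT/P = 27.14 × 0.08206 × 949.15 / 21.4 = 98.78 L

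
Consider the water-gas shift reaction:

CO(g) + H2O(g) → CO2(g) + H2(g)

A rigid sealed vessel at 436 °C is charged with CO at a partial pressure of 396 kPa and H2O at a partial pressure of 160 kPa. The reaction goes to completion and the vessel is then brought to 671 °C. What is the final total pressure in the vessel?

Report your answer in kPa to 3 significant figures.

740 kPa

With V and T fixed, P_i ∝ n_i, so the mole ratios apply directly to partial pressures at 436 °C.
P(H2O) required for 396 kPa of CO = (1/1) × 396 = 396.0 kPa; available 160 kPa, so H2O is limiting.
P(CO) remaining = 396 − (1/1) × 160 = 236.0 kPa
P(gaseous products) = (1+1)/1 × 160 = 320.0 kPa
P_total at 436 °C = 236.0 + 320.0 = 556.0 kPa
Scaling to 671 °C: P = 556.0 × 944.15/709.15 = 740.2 kPa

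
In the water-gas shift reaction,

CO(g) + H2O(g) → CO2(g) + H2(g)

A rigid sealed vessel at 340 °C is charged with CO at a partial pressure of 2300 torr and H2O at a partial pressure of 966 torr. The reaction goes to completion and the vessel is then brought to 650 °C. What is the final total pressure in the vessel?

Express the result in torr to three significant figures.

With V and T fixed, P_i ∝ n_i, so the mole ratios apply directly to partial pressures at 340 °C.
P(H2O) required for 2300 torr of CO = (1/1) × 2300 = 2300 torr; available 966 torr, so H2O is limiting.
P(CO) remaining = 2300 − (1/1) × 966 = 1334 torr
P(gaseous products) = (1+1)/1 × 966 = 1932 torr
P_total at 340 °C = 1334 + 1932 = 3266 torr
Scaling to 650 °C: P = 3266 × 923.15/613.15 = 4917 torr

4920 torr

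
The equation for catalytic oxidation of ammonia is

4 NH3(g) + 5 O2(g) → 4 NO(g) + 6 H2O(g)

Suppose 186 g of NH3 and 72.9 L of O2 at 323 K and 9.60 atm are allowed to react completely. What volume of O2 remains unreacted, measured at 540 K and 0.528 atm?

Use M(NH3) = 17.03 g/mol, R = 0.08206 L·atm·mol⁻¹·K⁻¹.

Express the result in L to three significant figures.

n(NH3) = 186 / 17.03 = 10.92 mol
n(O2) = PV/RT = (9.60 × 72.9) / (0.08206 × 323) = 26.40 mol
For 10.92 mol NH3, stoichiometry requires (5/4) × 10.92 = 13.65 mol O2; 26.40 mol is available, so NH3 is limiting.
n(O2) consumed = (5/4) × 10.92 = 13.65 mol; remaining = 26.40 − 13.65 = 12.75 mol
V(O2) = nRT/P = 12.75 × 0.08206 × 540 / 0.528 = 1070 L

1070 L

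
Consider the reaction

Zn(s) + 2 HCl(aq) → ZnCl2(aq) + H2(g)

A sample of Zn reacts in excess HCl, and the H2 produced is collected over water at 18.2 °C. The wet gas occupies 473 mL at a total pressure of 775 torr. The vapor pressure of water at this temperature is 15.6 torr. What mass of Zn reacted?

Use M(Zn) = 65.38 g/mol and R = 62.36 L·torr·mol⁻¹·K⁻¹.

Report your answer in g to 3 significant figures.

1.29 g

P(H2) = 775 − 15.6 = 759.4 torr
n(H2) = PV/RT = (759.4 × 0.4730) / (62.36 × 291.35) = 0.01977 mol
n(Zn) = (1/1) × 0.01977 = 0.01977 mol
m(Zn) = 0.01977 × 65.38 = 1.293 g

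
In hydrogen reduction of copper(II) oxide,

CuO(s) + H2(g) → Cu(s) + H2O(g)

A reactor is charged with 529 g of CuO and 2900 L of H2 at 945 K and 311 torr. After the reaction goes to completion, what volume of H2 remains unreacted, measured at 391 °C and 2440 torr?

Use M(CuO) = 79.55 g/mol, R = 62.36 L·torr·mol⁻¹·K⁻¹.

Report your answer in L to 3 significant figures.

147 L

n(CuO) = 529 / 79.55 = 6.650 mol
n(H2) = PV/RT = (311 × 2900) / (62.36 × 945) = 15.30 mol
For 6.650 mol CuO, stoichiometry requires (1/1) × 6.650 = 6.650 mol H2; 15.30 mol is available, so CuO is limiting.
n(H2) consumed = (1/1) × 6.650 = 6.650 mol; remaining = 15.30 − 6.650 = 8.650 mol
V(H2) = nRT/P = 8.650 × 62.36 × 664.15 / 2440 = 146.8 L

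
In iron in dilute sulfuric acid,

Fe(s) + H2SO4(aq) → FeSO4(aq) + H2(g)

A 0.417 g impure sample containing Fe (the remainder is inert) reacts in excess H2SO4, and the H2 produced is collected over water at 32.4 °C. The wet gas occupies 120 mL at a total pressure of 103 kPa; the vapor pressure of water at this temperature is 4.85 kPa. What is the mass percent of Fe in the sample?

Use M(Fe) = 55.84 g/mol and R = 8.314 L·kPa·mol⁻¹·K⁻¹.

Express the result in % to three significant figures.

P(H2) = 103 − 4.85 = 98.15 kPa
n(H2) = PV/RT = (98.15 × 0.1200) / (8.314 × 305.55) = 0.004636 mol
n(Fe) = (1/1) × 0.004636 = 0.004636 mol
m(Fe) = 0.004636 × 55.84 = 0.2589 g
%Fe = 0.2589 / 0.417 × 100 = 62.09%

62.1 %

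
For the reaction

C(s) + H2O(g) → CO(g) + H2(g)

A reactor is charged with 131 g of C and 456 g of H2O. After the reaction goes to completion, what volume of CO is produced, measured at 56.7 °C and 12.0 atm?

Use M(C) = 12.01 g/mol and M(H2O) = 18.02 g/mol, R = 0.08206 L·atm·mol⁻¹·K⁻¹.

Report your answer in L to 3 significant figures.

24.6 L

n(C) = 131 / 12.01 = 10.91 mol
n(H2O) = 456 / 18.02 = 25.31 mol
For 10.91 mol C, stoichiometry requires (1/1) × 10.91 = 10.91 mol H2O; 25.31 mol is available, so C is limiting.
n(CO) = (1/1) × 10.91 = 10.91 mol
V(CO) = nRT/P = 10.91 × 0.08206 × 329.85 / 12.0 = 24.61 L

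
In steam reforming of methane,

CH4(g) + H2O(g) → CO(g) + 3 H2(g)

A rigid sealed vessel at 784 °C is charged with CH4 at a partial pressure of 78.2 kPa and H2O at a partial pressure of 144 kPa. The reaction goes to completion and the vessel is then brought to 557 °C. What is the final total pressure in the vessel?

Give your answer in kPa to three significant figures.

With V and T fixed, P_i ∝ n_i, so the mole ratios apply directly to partial pressures at 784 °C.
P(H2O) required for 78.2 kPa of CH4 = (1/1) × 78.2 = 78.20 kPa; available 144 kPa, so CH4 is limiting.
P(H2O) remaining = 144 − (1/1) × 78.2 = 65.80 kPa
P(gaseous products) = (1+3)/1 × 78.2 = 312.8 kPa
P_total at 784 °C = 65.80 + 312.8 = 378.6 kPa
Scaling to 557 °C: P = 378.6 × 830.15/1057.15 = 297.3 kPa

297 kPa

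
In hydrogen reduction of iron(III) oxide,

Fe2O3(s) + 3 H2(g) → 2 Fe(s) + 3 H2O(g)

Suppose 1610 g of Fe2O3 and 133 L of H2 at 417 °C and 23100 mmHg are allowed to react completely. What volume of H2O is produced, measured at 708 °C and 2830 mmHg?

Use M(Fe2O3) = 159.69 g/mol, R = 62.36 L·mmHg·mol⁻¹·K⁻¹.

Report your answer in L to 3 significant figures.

n(Fe2O3) = 1610 / 159.69 = 10.08 mol
n(H2) = PV/RT = (23100 × 133) / (62.36 × 690.15) = 71.39 mol
For 10.08 mol Fe2O3, stoichiometry requires (3/1) × 10.08 = 30.24 mol H2; 71.39 mol is available, so Fe2O3 is limiting.
n(H2O) = (3/1) × 10.08 = 30.24 mol
V(H2O) = nRT/P = 30.24 × 62.36 × 981.15 / 2830 = 653.8 L

654 L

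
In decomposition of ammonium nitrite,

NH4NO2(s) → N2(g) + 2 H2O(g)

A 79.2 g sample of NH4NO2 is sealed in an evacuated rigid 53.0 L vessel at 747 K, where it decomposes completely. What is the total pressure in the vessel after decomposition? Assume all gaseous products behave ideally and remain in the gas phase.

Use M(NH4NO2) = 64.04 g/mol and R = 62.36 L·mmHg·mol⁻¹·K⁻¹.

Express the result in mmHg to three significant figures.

n(NH4NO2) = 79.2 / 64.04 = 1.237 mol
n(gas produced) = (3/1) × 1.237 = 3.711 mol
P = nRT/V = 3.711 × 62.36 × 747 / 53.0 = 3262 mmHg

3260 mmHg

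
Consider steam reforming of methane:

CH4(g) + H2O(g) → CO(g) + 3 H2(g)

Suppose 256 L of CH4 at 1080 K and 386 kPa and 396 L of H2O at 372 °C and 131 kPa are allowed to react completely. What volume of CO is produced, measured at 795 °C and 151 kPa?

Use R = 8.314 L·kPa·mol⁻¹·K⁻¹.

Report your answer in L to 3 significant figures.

n(CH4) = PV/RT = (386 × 256) / (8.314 × 1080) = 11.01 mol
n(H2O) = PV/RT = (131 × 396) / (8.314 × 645.15) = 9.672 mol
For 11.01 mol CH4, stoichiometry requires (1/1) × 11.01 = 11.01 mol H2O; 9.672 mol is available, so H2O is limiting.
n(CO) = (1/1) × 9.672 = 9.672 mol
V(CO) = nRT/P = 9.672 × 8.314 × 1068.15 / 151 = 568.8 L

569 L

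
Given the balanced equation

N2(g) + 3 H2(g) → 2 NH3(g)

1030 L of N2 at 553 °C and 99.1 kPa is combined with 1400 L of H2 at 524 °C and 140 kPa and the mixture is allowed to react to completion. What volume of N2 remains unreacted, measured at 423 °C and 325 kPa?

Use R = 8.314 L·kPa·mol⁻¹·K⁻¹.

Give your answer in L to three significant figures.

89.1 L

n(N2) = PV/RT = (99.1 × 1030) / (8.314 × 826.15) = 14.86 mol
n(H2) = PV/RT = (140 × 1400) / (8.314 × 797.15) = 29.57 mol
For 14.86 mol N2, stoichiometry requires (3/1) × 14.86 = 44.58 mol H2; 29.57 mol is available, so H2 is limiting.
n(N2) consumed = (1/3) × 29.57 = 9.857 mol; remaining = 14.86 − 9.857 = 5.003 mol
V(N2) = nRT/P = 5.003 × 8.314 × 696.15 / 325 = 89.10 L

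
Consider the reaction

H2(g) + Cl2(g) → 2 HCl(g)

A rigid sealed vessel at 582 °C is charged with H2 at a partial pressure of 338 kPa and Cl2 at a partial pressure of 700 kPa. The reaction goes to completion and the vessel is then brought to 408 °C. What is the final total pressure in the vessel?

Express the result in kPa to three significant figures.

Because the vessel is rigid and T is held at 582 °C, work the stoichiometry in partial pressures (P_i = n_iRT/V).
P(Cl2) required for 338 kPa of H2 = (1/1) × 338 = 338.0 kPa; available 700 kPa, so H2 is limiting.
P(Cl2) remaining = 700 − (1/1) × 338 = 362.0 kPa
P(gaseous products) = (2)/1 × 338 = 676.0 kPa
P_total at 582 °C = 362.0 + 676.0 = 1038 kPa
Scaling to 408 °C: P = 1038 × 681.15/855.15 = 826.8 kPa

827 kPa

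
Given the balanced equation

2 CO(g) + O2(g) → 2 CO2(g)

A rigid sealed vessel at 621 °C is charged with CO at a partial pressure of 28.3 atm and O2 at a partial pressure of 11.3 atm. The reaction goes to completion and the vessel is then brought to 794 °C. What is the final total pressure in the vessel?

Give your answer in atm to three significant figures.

At constant V, partial pressures at 621 °C are proportional to moles, so apply stoichiometry directly to pressures.
P(O2) required for 28.3 atm of CO = (1/2) × 28.3 = 14.15 atm; available 11.3 atm, so O2 is limiting.
P(CO) remaining = 28.3 − (2/1) × 11.3 = 5.700 atm
P(gaseous products) = (2)/1 × 11.3 = 22.60 atm
P_total at 621 °C = 5.700 + 22.60 = 28.30 atm
Scaling to 794 °C: P = 28.30 × 1067.15/894.15 = 33.78 atm

33.8 atm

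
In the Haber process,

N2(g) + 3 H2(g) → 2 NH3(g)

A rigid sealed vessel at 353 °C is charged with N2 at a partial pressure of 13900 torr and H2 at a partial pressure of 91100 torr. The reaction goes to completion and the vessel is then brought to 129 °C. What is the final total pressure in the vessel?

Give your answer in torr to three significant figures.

49600 torr

With V and T fixed, P_i ∝ n_i, so the mole ratios apply directly to partial pressures at 353 °C.
P(H2) required for 13900 torr of N2 = (3/1) × 13900 = 41700 torr; available 91100 torr, so N2 is limiting.
P(H2) remaining = 91100 − (3/1) × 13900 = 49400 torr
P(gaseous products) = (2)/1 × 13900 = 27800 torr
P_total at 353 °C = 49400 + 27800 = 77200 torr
Scaling to 129 °C: P = 77200 × 402.15/626.15 = 49580 torr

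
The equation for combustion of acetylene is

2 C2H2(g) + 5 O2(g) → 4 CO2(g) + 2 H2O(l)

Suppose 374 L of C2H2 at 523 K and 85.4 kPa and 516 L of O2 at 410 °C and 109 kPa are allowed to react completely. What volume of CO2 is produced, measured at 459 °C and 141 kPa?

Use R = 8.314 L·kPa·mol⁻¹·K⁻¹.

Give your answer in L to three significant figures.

342 L

n(C2H2) = PV/RT = (85.4 × 374) / (8.314 × 523) = 7.345 mol
n(O2) = PV/RT = (109 × 516) / (8.314 × 683.15) = 9.903 mol
For 7.345 mol C2H2, stoichiometry requires (5/2) × 7.345 = 18.36 mol O2; 9.903 mol is available, so O2 is limiting.
n(CO2) = (4/5) × 9.903 = 7.922 mol
V(CO2) = nRT/P = 7.922 × 8.314 × 732.15 / 141 = 342.0 L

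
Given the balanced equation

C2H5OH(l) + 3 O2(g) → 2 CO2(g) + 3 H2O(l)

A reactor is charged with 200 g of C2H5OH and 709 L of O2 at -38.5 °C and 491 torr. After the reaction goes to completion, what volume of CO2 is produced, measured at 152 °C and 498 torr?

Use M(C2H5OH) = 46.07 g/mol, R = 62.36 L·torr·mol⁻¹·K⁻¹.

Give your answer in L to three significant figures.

462 L

n(C2H5OH) = 200 / 46.07 = 4.341 mol
n(O2) = PV/RT = (491 × 709) / (62.36 × 234.65) = 23.79 mol
For 4.341 mol C2H5OH, stoichiometry requires (3/1) × 4.341 = 13.02 mol O2; 23.79 mol is available, so C2H5OH is limiting.
n(CO2) = (2/1) × 4.341 = 8.682 mol
V(CO2) = nRT/P = 8.682 × 62.36 × 425.15 / 498 = 462.2 L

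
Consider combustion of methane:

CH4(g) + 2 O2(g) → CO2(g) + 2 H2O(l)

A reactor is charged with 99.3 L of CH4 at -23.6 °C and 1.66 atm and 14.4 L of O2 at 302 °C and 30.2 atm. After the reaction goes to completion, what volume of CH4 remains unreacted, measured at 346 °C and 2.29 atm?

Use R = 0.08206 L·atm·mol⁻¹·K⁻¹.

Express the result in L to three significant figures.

n(CH4) = PV/RT = (1.66 × 99.3) / (0.08206 × 249.55) = 8.049 mol
n(O2) = PV/RT = (30.2 × 14.4) / (0.08206 × 575.15) = 9.214 mol
For 8.049 mol CH4, stoichiometry requires (2/1) × 8.049 = 16.10 mol O2; 9.214 mol is available, so O2 is limiting.
n(CH4) consumed = (1/2) × 9.214 = 4.607 mol; remaining = 8.049 − 4.607 = 3.442 mol
V(CH4) = nRT/P = 3.442 × 0.08206 × 619.15 / 2.29 = 76.37 L

76.4 L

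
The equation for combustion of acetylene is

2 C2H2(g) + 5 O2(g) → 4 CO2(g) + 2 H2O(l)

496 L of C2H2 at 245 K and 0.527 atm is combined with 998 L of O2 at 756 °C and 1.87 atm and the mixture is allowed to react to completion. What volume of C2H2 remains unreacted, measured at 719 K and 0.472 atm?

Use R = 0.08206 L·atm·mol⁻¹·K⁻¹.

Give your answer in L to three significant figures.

n(C2H2) = PV/RT = (0.527 × 496) / (0.08206 × 245) = 13.00 mol
n(O2) = PV/RT = (1.87 × 998) / (0.08206 × 1029.15) = 22.10 mol
For 13.00 mol C2H2, stoichiometry requires (5/2) × 13.00 = 32.50 mol O2; 22.10 mol is available, so O2 is limiting.
n(C2H2) consumed = (2/5) × 22.10 = 8.840 mol; remaining = 13.00 − 8.840 = 4.160 mol
V(C2H2) = nRT/P = 4.160 × 0.08206 × 719 / 0.472 = 520.0 L

520 L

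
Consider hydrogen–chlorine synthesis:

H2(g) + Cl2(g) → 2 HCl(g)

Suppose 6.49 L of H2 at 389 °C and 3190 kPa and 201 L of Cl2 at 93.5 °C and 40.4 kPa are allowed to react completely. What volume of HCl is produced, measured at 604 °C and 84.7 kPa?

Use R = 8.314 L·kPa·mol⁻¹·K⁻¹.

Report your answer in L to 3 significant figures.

459 L

n(H2) = PV/RT = (3190 × 6.49) / (8.314 × 662.15) = 3.761 mol
n(Cl2) = PV/RT = (40.4 × 201) / (8.314 × 366.65) = 2.664 mol
For 3.761 mol H2, stoichiometry requires (1/1) × 3.761 = 3.761 mol Cl2; 2.664 mol is available, so Cl2 is limiting.
n(HCl) = (2/1) × 2.664 = 5.328 mol
V(HCl) = nRT/P = 5.328 × 8.314 × 877.15 / 84.7 = 458.7 L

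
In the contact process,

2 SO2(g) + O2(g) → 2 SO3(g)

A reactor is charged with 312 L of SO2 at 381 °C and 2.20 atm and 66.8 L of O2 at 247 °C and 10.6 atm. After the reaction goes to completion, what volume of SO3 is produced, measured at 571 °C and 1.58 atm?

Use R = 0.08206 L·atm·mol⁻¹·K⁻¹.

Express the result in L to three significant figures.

n(SO2) = PV/RT = (2.20 × 312) / (0.08206 × 654.15) = 12.79 mol
n(O2) = PV/RT = (10.6 × 66.8) / (0.08206 × 520.15) = 16.59 mol
For 12.79 mol SO2, stoichiometry requires (1/2) × 12.79 = 6.395 mol O2; 16.59 mol is available, so SO2 is limiting.
n(SO3) = (2/2) × 12.79 = 12.79 mol
V(SO3) = nRT/P = 12.79 × 0.08206 × 844.15 / 1.58 = 560.7 L

561 L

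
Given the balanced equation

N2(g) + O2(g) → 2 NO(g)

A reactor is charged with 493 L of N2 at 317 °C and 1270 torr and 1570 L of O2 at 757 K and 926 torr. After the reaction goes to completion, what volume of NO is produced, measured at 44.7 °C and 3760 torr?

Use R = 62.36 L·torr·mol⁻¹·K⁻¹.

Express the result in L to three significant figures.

n(N2) = PV/RT = (1270 × 493) / (62.36 × 590.15) = 17.01 mol
n(O2) = PV/RT = (926 × 1570) / (62.36 × 757) = 30.80 mol
For 17.01 mol N2, stoichiometry requires (1/1) × 17.01 = 17.01 mol O2; 30.80 mol is available, so N2 is limiting.
n(NO) = (2/1) × 17.01 = 34.02 mol
V(NO) = nRT/P = 34.02 × 62.36 × 317.85 / 3760 = 179.3 L

179 L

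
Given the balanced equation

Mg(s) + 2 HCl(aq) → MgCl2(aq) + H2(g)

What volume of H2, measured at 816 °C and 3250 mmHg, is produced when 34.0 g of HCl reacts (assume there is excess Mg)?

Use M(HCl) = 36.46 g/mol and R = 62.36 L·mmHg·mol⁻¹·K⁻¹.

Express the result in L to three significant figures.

9.74 L

n(HCl) = 34.00 / 36.46 = 0.9325 mol
n(H2) = (1/2) × 0.9325 = 0.4662 mol
V = nRT/P = 0.4662 × 62.36 × 1089.15 / 3250 = 9.743 L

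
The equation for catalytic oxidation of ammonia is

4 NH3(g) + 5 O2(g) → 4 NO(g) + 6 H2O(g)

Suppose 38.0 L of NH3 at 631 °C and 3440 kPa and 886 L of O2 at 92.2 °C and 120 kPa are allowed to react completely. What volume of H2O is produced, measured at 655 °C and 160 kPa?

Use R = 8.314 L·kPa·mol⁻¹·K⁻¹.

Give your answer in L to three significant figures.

n(NH3) = PV/RT = (3440 × 38.0) / (8.314 × 904.15) = 17.39 mol
n(O2) = PV/RT = (120 × 886) / (8.314 × 365.35) = 35.00 mol
For 17.39 mol NH3, stoichiometry requires (5/4) × 17.39 = 21.74 mol O2; 35.00 mol is available, so NH3 is limiting.
n(H2O) = (6/4) × 17.39 = 26.09 mol
V(H2O) = nRT/P = 26.09 × 8.314 × 928.15 / 160 = 1258 L

1260 L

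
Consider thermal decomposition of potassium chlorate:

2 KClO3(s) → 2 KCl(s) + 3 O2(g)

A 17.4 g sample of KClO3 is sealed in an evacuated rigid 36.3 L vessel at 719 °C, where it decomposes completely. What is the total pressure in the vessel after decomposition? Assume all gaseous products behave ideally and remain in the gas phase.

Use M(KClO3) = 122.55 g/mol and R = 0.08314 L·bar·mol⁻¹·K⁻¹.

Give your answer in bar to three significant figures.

0.484 bar

n(KClO3) = 17.4 / 122.55 = 0.1420 mol
n(gas produced) = (3/2) × 0.1420 = 0.2130 mol
P = nRT/V = 0.2130 × 0.08314 × 992.15 / 36.3 = 0.4840 bar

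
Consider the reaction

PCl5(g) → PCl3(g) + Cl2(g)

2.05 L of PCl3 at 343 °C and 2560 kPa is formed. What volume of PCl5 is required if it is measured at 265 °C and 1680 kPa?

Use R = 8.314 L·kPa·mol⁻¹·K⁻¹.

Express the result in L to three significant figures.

2.73 L

n(PCl3) = PV/RT = (2560 × 2.05) / (8.314 × 616.15) = 1.024 mol
n(PCl5) = (1/1) × 1.024 = 1.024 mol
V = nRT/P = 1.024 × 8.314 × 538.15 / 1680 = 2.727 L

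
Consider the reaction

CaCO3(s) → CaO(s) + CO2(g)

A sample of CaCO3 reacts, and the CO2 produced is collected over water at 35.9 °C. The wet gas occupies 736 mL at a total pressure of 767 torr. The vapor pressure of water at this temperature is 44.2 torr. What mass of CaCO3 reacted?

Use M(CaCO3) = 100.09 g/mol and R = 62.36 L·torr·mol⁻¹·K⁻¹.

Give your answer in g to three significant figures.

P(CO2) = 767 − 44.2 = 722.8 torr
n(CO2) = PV/RT = (722.8 × 0.7360) / (62.36 × 309.05) = 0.02760 mol
n(CaCO3) = (1/1) × 0.02760 = 0.02760 mol
m(CaCO3) = 0.02760 × 100.09 = 2.762 g

2.76 g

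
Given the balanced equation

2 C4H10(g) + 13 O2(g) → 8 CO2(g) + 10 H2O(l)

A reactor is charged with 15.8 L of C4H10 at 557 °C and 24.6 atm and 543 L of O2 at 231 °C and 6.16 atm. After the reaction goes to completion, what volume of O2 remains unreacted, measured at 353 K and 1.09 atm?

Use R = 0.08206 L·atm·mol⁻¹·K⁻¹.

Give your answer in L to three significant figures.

1160 L

n(C4H10) = PV/RT = (24.6 × 15.8) / (0.08206 × 830.15) = 5.706 mol
n(O2) = PV/RT = (6.16 × 543) / (0.08206 × 504.15) = 80.85 mol
For 5.706 mol C4H10, stoichiometry requires (13/2) × 5.706 = 37.09 mol O2; 80.85 mol is available, so C4H10 is limiting.
n(O2) consumed = (13/2) × 5.706 = 37.09 mol; remaining = 80.85 − 37.09 = 43.76 mol
V(O2) = nRT/P = 43.76 × 0.08206 × 353 / 1.09 = 1163 L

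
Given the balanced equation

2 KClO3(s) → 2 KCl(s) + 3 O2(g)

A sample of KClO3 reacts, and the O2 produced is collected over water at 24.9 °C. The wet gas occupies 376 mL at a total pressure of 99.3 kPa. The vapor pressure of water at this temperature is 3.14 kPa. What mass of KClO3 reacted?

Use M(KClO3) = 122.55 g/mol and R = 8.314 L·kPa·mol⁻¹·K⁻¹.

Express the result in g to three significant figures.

P(O2) = 99.3 − 3.14 = 96.16 kPa
n(O2) = PV/RT = (96.16 × 0.3760) / (8.314 × 298.05) = 0.01459 mol
n(KClO3) = (2/3) × 0.01459 = 0.009727 mol
m(KClO3) = 0.009727 × 122.55 = 1.192 g

1.19 g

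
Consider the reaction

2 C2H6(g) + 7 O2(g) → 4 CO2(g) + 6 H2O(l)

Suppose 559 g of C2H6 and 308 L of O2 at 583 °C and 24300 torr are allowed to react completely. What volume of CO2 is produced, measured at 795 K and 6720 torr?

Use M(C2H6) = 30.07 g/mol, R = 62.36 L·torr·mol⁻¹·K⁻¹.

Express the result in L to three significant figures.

274 L

n(C2H6) = 559 / 30.07 = 18.59 mol
n(O2) = PV/RT = (24300 × 308) / (62.36 × 856.15) = 140.2 mol
For 18.59 mol C2H6, stoichiometry requires (7/2) × 18.59 = 65.06 mol O2; 140.2 mol is available, so C2H6 is limiting.
n(CO2) = (4/2) × 18.59 = 37.18 mol
V(CO2) = nRT/P = 37.18 × 62.36 × 795 / 6720 = 274.3 L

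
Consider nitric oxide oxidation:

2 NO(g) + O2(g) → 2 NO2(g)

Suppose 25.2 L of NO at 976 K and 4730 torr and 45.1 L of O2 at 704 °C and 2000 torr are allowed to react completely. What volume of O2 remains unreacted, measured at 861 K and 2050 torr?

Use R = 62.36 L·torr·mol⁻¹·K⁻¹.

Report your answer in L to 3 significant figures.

n(NO) = PV/RT = (4730 × 25.2) / (62.36 × 976) = 1.958 mol
n(O2) = PV/RT = (2000 × 45.1) / (62.36 × 977.15) = 1.480 mol
For 1.958 mol NO, stoichiometry requires (1/2) × 1.958 = 0.9790 mol O2; 1.480 mol is available, so NO is limiting.
n(O2) consumed = (1/2) × 1.958 = 0.9790 mol; remaining = 1.480 − 0.9790 = 0.5010 mol
V(O2) = nRT/P = 0.5010 × 62.36 × 861 / 2050 = 13.12 L

13.1 L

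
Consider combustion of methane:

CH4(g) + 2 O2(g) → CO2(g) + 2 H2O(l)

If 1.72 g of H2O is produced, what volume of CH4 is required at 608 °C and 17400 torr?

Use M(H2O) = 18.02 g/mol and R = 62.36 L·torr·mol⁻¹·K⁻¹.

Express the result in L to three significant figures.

n(H2O) = 1.720 / 18.02 = 0.09545 mol
n(CH4) = (1/2) × 0.09545 = 0.04772 mol
V = nRT/P = 0.04772 × 62.36 × 881.15 / 17400 = 0.1507 L

0.151 L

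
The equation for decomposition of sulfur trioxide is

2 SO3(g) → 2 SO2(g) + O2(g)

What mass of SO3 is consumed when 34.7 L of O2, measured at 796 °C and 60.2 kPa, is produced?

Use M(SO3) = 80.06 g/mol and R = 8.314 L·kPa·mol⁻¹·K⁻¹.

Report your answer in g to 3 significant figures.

n(O2) = PV/RT = (60.2 × 34.7) / (8.314 × 1069.15) = 0.2350 mol
n(SO3) = (2/1) × 0.2350 = 0.4700 mol
m(SO3) = 0.4700 × 80.06 = 37.63 g

37.6 g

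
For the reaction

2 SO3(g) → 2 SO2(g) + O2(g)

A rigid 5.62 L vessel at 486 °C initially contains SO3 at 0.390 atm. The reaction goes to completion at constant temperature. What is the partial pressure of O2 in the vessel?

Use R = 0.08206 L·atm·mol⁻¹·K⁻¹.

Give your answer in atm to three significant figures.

n(SO3)₀ = PV/RT = (0.390 × 5.62) / (0.08206 × 759.15) = 0.03518 mol
n(O2) = (1/2) × 0.03518 = 0.01759 mol
P(O2) = nRT/V = 0.01759 × 0.08206 × 759.15 / 5.62 = 0.1950 atm

0.195 atm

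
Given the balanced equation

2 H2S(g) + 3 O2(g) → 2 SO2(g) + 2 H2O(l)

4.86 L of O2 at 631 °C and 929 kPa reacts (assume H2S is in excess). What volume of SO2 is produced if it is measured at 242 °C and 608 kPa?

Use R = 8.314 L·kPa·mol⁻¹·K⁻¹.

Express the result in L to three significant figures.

2.82 L

n(O2) = PV/RT = (929 × 4.86) / (8.314 × 904.15) = 0.6006 mol
n(SO2) = (2/3) × 0.6006 = 0.4004 mol
V = nRT/P = 0.4004 × 8.314 × 515.15 / 608 = 2.821 L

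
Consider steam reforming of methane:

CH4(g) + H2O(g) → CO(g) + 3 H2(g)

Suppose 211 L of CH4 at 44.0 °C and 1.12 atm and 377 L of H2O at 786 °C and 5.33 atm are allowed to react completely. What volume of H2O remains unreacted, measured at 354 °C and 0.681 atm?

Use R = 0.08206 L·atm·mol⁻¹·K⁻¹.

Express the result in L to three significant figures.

1060 L

n(CH4) = PV/RT = (1.12 × 211) / (0.08206 × 317.15) = 9.080 mol
n(H2O) = PV/RT = (5.33 × 377) / (0.08206 × 1059.15) = 23.12 mol
For 9.080 mol CH4, stoichiometry requires (1/1) × 9.080 = 9.080 mol H2O; 23.12 mol is available, so CH4 is limiting.
n(H2O) consumed = (1/1) × 9.080 = 9.080 mol; remaining = 23.12 − 9.080 = 14.04 mol
V(H2O) = nRT/P = 14.04 × 0.08206 × 627.15 / 0.681 = 1061 L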